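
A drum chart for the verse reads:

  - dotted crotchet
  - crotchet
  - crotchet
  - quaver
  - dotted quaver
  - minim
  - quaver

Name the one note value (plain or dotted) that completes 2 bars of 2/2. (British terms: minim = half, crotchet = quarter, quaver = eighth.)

dotted eighth note

2 bars of 2/2 = 32 sixteenth notes.
In sixteenth notes: dotted crotchet = 6; crotchet = 4; crotchet = 4; quaver = 2; dotted quaver = 3; minim = 8; quaver = 2.
Sum: 6 + 4 + 4 + 2 + 3 + 8 + 2 = 29.
Remaining: 32 − 29 = 3 sixteenth notes, which is a dotted eighth note.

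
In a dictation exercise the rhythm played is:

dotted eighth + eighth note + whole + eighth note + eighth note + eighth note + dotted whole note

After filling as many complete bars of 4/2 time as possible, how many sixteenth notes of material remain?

One bar of 4/2 = 32 sixteenth notes.
Working in sixteenth notes: dotted eighth = 3; eighth note = 2; whole = 16; eighth note = 2; eighth note = 2; eighth note = 2; dotted whole note = 24.
Adding: 3 + 2 + 16 + 2 + 2 + 2 + 24 = 51.
51 ÷ 32 = 1 complete bar with 19 sixteenth notes remaining.

19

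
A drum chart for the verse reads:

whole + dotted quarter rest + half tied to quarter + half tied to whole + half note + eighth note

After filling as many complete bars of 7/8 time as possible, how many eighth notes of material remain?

One bar of 7/8 = 7 eighth notes.
Each duration in eighth notes: whole = 8; dotted quarter rest = 3; half tied to quarter (half + quarter) = 6; half tied to whole (half + whole) = 12; half note = 4; eighth note = 1.
Sum: 8 + 3 + 6 + 12 + 4 + 1 = 34.
34 ÷ 7 = 4 complete bars with 6 eighth notes remaining.

6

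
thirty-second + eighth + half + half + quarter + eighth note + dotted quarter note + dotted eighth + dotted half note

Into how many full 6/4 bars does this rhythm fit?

One bar of 6/4 = 48 thirty-second notes.
Convert each value to thirty-second notes: thirty-second = 1; eighth = 4; half = 16; half = 16; quarter = 8; eighth note = 4; dotted quarter note = 12; dotted eighth = 6; dotted half note = 24.
Sum: 1 + 4 + 16 + 16 + 8 + 4 + 12 + 6 + 24 = 91.
91 ÷ 48 = 1 complete bar with 43 left over.

1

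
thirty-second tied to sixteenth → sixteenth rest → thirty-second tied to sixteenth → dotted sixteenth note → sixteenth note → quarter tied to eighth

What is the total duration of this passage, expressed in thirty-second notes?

25

Each duration in thirty-second notes: thirty-second tied to sixteenth (thirty-second + sixteenth) = 3; sixteenth rest = 2; thirty-second tied to sixteenth (thirty-second + sixteenth) = 3; dotted sixteenth note = 3; sixteenth note = 2; quarter tied to eighth (quarter + eighth) = 12.
Adding: 3 + 2 + 3 + 3 + 2 + 12 = 25 thirty-second notes.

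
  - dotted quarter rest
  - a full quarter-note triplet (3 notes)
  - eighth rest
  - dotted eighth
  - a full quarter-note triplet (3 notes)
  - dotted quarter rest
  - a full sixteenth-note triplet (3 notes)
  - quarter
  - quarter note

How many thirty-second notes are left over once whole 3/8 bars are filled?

One bar of 3/8 = 6 sixteenth notes.
Convert each value to sixteenth notes: dotted quarter rest = 6; a full quarter-note triplet (3 notes) (three triplet quarters span one half) = 8; eighth rest = 2; dotted eighth = 3; a full quarter-note triplet (3 notes) (three triplet quarters span one half) = 8; dotted quarter rest = 6; a full sixteenth-note triplet (3 notes) (three triplet sixteenths span one eighth) = 2; quarter = 4; quarter note = 4.
Altogether 6 + 8 + 2 + 3 + 8 + 6 + 2 + 4 + 4 = 43.
43 ÷ 6 = 7 complete bars with 1 sixteenth note remaining = 2 thirty-second notes.

2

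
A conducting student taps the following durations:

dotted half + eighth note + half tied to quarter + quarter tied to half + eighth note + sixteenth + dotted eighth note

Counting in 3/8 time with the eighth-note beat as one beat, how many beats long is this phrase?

22

One eighth-note beat = 2 sixteenth notes.
In sixteenth notes: dotted half = 12; eighth note = 2; half tied to quarter (half + quarter) = 12; quarter tied to half (quarter + half) = 12; eighth note = 2; sixteenth = 1; dotted eighth note = 3.
Adding: 12 + 2 + 12 + 12 + 2 + 1 + 3 = 44.
44 ÷ 2 = 22 beats.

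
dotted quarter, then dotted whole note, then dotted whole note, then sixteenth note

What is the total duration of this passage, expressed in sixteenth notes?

55

Express everything in sixteenth notes: dotted quarter = 6; dotted whole note = 24; dotted whole note = 24; sixteenth note = 1.
Altogether 6 + 24 + 24 + 1 = 55 sixteenth notes.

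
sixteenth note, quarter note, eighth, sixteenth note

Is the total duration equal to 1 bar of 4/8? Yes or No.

Yes

One bar of 4/8 = 8 sixteenth notes.
Convert each value to sixteenth notes: sixteenth note = 1; quarter note = 4; eighth = 2; sixteenth note = 1.
Total: 1 + 4 + 2 + 1 = 8.
8 equals 8, so the answer is Yes.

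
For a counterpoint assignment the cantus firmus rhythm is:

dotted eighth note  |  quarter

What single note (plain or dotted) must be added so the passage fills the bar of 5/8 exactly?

dotted eighth note

The bar of 5/8 = 10 sixteenth notes.
Convert each value to sixteenth notes: dotted eighth note = 3; quarter = 4.
Altogether 3 + 4 = 7.
Remaining: 10 − 7 = 3 sixteenth notes, which is a dotted eighth note.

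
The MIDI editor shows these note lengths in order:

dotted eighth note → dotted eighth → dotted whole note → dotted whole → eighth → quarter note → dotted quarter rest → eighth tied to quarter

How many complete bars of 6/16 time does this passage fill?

12

One bar of 6/16 = 6 sixteenth notes.
Each duration in sixteenth notes: dotted eighth note = 3; dotted eighth = 3; dotted whole note = 24; dotted whole = 24; eighth = 2; quarter note = 4; dotted quarter rest = 6; eighth tied to quarter (eighth + quarter) = 6.
Altogether 3 + 3 + 24 + 24 + 2 + 4 + 6 + 6 = 72.
72 ÷ 6 = 12 complete bars with 0 left over.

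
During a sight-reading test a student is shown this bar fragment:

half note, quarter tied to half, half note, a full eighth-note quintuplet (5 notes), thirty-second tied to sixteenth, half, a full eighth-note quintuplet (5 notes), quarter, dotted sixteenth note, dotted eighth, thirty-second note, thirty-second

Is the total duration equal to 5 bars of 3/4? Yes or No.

No

One bar of 3/4 = 24 thirty-second notes, so 5 bars = 120.
In thirty-second notes: half note = 16; quarter tied to half (quarter + half) = 24; half note = 16; a full eighth-note quintuplet (5 notes) (five quintuplet eighths span one half) = 16; thirty-second tied to sixteenth (thirty-second + sixteenth) = 3; half = 16; a full eighth-note quintuplet (5 notes) (five quintuplet eighths span one half) = 16; quarter = 8; dotted sixteenth note = 3; dotted eighth = 6; thirty-second note = 1; thirty-second = 1.
Altogether 16 + 24 + 16 + 16 + 3 + 16 + 16 + 8 + 3 + 6 + 1 + 1 = 126.
126 exceeds 120, so the answer is No.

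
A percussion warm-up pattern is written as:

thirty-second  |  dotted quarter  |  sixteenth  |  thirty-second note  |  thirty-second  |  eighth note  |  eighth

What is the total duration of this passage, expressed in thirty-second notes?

25

In thirty-second notes: thirty-second = 1; dotted quarter = 12; sixteenth = 2; thirty-second note = 1; thirty-second = 1; eighth note = 4; eighth = 4.
Altogether 1 + 12 + 2 + 1 + 1 + 4 + 4 = 25 thirty-second notes.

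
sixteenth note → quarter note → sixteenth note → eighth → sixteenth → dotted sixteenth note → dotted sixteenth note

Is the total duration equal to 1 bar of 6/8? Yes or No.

One bar of 6/8 = 24 thirty-second notes.
Express everything in thirty-second notes: sixteenth note = 2; quarter note = 8; sixteenth note = 2; eighth = 4; sixteenth = 2; dotted sixteenth note = 3; dotted sixteenth note = 3.
Altogether 2 + 8 + 2 + 4 + 2 + 3 + 3 = 24.
24 equals 24, so the answer is Yes.

Yes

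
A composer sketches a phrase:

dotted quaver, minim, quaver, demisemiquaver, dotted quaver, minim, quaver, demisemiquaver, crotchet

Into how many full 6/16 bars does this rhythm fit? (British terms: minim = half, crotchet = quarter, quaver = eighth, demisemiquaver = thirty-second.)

5

One bar of 6/16 = 12 thirty-second notes.
Express everything in thirty-second notes: dotted quaver = 6; minim = 16; quaver = 4; demisemiquaver = 1; dotted quaver = 6; minim = 16; quaver = 4; demisemiquaver = 1; crotchet = 8.
Sum: 6 + 16 + 4 + 1 + 6 + 16 + 4 + 1 + 8 = 62.
62 ÷ 12 = 5 complete bars with 2 left over.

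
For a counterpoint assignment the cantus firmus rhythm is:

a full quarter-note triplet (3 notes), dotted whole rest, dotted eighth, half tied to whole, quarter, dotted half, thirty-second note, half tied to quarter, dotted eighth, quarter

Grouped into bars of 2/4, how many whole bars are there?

11

One bar of 2/4 = 16 thirty-second notes.
In thirty-second notes: a full quarter-note triplet (3 notes) (three triplet quarters span one half) = 16; dotted whole rest = 48; dotted eighth = 6; half tied to whole (half + whole) = 48; quarter = 8; dotted half = 24; thirty-second note = 1; half tied to quarter (half + quarter) = 24; dotted eighth = 6; quarter = 8.
Adding: 16 + 48 + 6 + 48 + 8 + 24 + 1 + 24 + 6 + 8 = 189.
189 ÷ 16 = 11 complete bars with 13 left over.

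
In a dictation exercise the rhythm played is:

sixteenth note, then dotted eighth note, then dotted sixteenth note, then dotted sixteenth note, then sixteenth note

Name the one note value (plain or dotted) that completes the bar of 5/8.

eighth note

The bar of 5/8 = 20 thirty-second notes.
Convert each value to thirty-second notes: sixteenth note = 2; dotted eighth note = 6; dotted sixteenth note = 3; dotted sixteenth note = 3; sixteenth note = 2.
Total: 2 + 6 + 3 + 3 + 2 = 16.
Remaining: 20 − 16 = 4 thirty-second notes, which is a eighth note.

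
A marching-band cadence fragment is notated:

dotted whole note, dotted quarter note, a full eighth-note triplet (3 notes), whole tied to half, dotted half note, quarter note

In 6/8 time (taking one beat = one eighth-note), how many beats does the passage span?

37

One eighth-note beat = 2 sixteenth notes.
Working in sixteenth notes: dotted whole note = 24; dotted quarter note = 6; a full eighth-note triplet (3 notes) (three triplet eighths span one quarter) = 4; whole tied to half (whole + half) = 24; dotted half note = 12; quarter note = 4.
Sum: 24 + 6 + 4 + 24 + 12 + 4 = 74.
74 ÷ 2 = 37 beats.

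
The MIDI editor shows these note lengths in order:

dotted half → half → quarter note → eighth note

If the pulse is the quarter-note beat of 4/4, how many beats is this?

6.5

One quarter-note beat = 2 eighth notes.
Working in eighth notes: dotted half = 6; half = 4; quarter note = 2; eighth note = 1.
Sum: 6 + 4 + 2 + 1 = 13.
13 ÷ 2 = 6.5 beats.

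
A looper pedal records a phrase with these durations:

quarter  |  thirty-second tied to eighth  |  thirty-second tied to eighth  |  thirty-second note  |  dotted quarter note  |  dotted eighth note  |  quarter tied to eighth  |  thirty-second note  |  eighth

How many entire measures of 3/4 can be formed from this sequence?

One bar of 3/4 = 24 thirty-second notes.
Each duration in thirty-second notes: quarter = 8; thirty-second tied to eighth (thirty-second + eighth) = 5; thirty-second tied to eighth (thirty-second + eighth) = 5; thirty-second note = 1; dotted quarter note = 12; dotted eighth note = 6; quarter tied to eighth (quarter + eighth) = 12; thirty-second note = 1; eighth = 4.
Total: 8 + 5 + 5 + 1 + 12 + 6 + 12 + 1 + 4 = 54.
54 ÷ 24 = 2 complete bars with 6 left over.

2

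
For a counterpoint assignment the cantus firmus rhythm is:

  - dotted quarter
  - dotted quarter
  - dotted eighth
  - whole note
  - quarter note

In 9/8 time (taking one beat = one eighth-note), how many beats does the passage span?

17.5

One eighth-note beat = 2 sixteenth notes.
Working in sixteenth notes: dotted quarter = 6; dotted quarter = 6; dotted eighth = 3; whole note = 16; quarter note = 4.
Adding: 6 + 6 + 3 + 16 + 4 = 35.
35 ÷ 2 = 17.5 beats.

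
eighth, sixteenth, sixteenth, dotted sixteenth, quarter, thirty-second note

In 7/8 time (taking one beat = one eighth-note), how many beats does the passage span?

5

One eighth-note beat = 4 thirty-second notes.
Convert each value to thirty-second notes: eighth = 4; sixteenth = 2; sixteenth = 2; dotted sixteenth = 3; quarter = 8; thirty-second note = 1.
Altogether 4 + 2 + 2 + 3 + 8 + 1 = 20.
20 ÷ 4 = 5 beats.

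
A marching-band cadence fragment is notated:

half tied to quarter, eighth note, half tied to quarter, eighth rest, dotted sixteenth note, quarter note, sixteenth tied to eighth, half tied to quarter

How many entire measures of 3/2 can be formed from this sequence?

2

One bar of 3/2 = 48 thirty-second notes.
Each duration in thirty-second notes: half tied to quarter (half + quarter) = 24; eighth note = 4; half tied to quarter (half + quarter) = 24; eighth rest = 4; dotted sixteenth note = 3; quarter note = 8; sixteenth tied to eighth (sixteenth + eighth) = 6; half tied to quarter (half + quarter) = 24.
Altogether 24 + 4 + 24 + 4 + 3 + 8 + 6 + 24 = 97.
97 ÷ 48 = 2 complete bars with 1 left over.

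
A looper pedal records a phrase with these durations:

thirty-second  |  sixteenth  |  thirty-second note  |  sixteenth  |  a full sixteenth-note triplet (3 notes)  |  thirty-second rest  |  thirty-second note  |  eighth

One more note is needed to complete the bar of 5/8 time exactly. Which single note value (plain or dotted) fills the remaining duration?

The bar of 5/8 = 20 thirty-second notes.
Express everything in thirty-second notes: thirty-second = 1; sixteenth = 2; thirty-second note = 1; sixteenth = 2; a full sixteenth-note triplet (3 notes) (three triplet sixteenths span one eighth) = 4; thirty-second rest = 1; thirty-second note = 1; eighth = 4.
Adding: 1 + 2 + 1 + 2 + 4 + 1 + 1 + 4 = 16.
Remaining: 20 − 16 = 4 thirty-second notes, which is a eighth note.

eighth note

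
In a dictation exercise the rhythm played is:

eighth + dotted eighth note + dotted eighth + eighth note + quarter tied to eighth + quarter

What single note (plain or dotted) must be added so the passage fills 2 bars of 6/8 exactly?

quarter note

2 bars of 6/8 = 24 sixteenth notes.
Each duration in sixteenth notes: eighth = 2; dotted eighth note = 3; dotted eighth = 3; eighth note = 2; quarter tied to eighth (quarter + eighth) = 6; quarter = 4.
Sum: 2 + 3 + 3 + 2 + 6 + 4 = 20.
Remaining: 24 − 20 = 4 sixteenth notes, which is a quarter note.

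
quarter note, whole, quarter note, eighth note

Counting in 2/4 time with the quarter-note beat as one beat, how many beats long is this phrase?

One quarter-note beat = 2 eighth notes.
Each duration in eighth notes: quarter note = 2; whole = 8; quarter note = 2; eighth note = 1.
Adding: 2 + 8 + 2 + 1 = 13.
13 ÷ 2 = 6.5 beats.

6.5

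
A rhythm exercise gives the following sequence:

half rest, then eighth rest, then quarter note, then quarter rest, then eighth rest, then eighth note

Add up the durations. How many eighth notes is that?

In eighth notes: half rest = 4; eighth rest = 1; quarter note = 2; quarter rest = 2; eighth rest = 1; eighth note = 1.
Sum: 4 + 1 + 2 + 2 + 1 + 1 = 11 eighth notes.

11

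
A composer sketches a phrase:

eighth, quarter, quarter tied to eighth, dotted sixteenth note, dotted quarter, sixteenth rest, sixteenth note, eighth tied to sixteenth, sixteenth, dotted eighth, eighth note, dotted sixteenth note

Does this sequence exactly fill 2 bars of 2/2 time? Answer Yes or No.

One bar of 2/2 = 32 thirty-second notes, so 2 bars = 64.
Working in thirty-second notes: eighth = 4; quarter = 8; quarter tied to eighth (quarter + eighth) = 12; dotted sixteenth note = 3; dotted quarter = 12; sixteenth rest = 2; sixteenth note = 2; eighth tied to sixteenth (eighth + sixteenth) = 6; sixteenth = 2; dotted eighth = 6; eighth note = 4; dotted sixteenth note = 3.
Adding: 4 + 8 + 12 + 3 + 12 + 2 + 2 + 6 + 2 + 6 + 4 + 3 = 64.
64 equals 64, so the answer is Yes.

Yes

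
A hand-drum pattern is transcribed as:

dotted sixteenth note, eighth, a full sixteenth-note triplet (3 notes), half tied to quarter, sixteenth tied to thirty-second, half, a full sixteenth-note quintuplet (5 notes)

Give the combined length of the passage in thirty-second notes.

Working in thirty-second notes: dotted sixteenth note = 3; eighth = 4; a full sixteenth-note triplet (3 notes) (three triplet sixteenths span one eighth) = 4; half tied to quarter (half + quarter) = 24; sixteenth tied to thirty-second (sixteenth + thirty-second) = 3; half = 16; a full sixteenth-note quintuplet (5 notes) (five quintuplet sixteenths span one quarter) = 8.
Altogether 3 + 4 + 4 + 24 + 3 + 16 + 8 = 62 thirty-second notes.

62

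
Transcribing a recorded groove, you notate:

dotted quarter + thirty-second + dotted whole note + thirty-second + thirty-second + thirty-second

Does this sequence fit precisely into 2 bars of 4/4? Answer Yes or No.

One bar of 4/4 = 32 thirty-second notes, so 2 bars = 64.
Working in thirty-second notes: dotted quarter = 12; thirty-second = 1; dotted whole note = 48; thirty-second = 1; thirty-second = 1; thirty-second = 1.
Altogether 12 + 1 + 48 + 1 + 1 + 1 = 64.
64 equals 64, so the answer is Yes.

Yes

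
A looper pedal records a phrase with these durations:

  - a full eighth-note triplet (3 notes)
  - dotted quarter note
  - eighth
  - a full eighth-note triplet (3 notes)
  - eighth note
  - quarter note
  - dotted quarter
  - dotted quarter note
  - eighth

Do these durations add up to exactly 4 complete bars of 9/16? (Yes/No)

Yes

One bar of 9/16 = 9 sixteenth notes, so 4 bars = 36.
Each duration in sixteenth notes: a full eighth-note triplet (3 notes) (three triplet eighths span one quarter) = 4; dotted quarter note = 6; eighth = 2; a full eighth-note triplet (3 notes) (three triplet eighths span one quarter) = 4; eighth note = 2; quarter note = 4; dotted quarter = 6; dotted quarter note = 6; eighth = 2.
Altogether 4 + 6 + 2 + 4 + 2 + 4 + 6 + 6 + 2 = 36.
36 equals 36, so the answer is Yes.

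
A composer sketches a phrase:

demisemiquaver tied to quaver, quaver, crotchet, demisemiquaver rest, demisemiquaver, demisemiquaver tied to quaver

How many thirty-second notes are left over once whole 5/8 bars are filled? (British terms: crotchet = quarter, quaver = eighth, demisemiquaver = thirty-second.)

4

One bar of 5/8 = 20 thirty-second notes.
In thirty-second notes: demisemiquaver tied to quaver (demisemiquaver + quaver) = 5; quaver = 4; crotchet = 8; demisemiquaver rest = 1; demisemiquaver = 1; demisemiquaver tied to quaver (demisemiquaver + quaver) = 5.
Total: 5 + 4 + 8 + 1 + 1 + 5 = 24.
24 ÷ 20 = 1 complete bar with 4 thirty-second notes remaining.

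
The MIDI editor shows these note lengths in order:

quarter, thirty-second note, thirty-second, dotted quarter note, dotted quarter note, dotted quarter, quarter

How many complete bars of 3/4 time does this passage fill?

One bar of 3/4 = 24 thirty-second notes.
Express everything in thirty-second notes: quarter = 8; thirty-second note = 1; thirty-second = 1; dotted quarter note = 12; dotted quarter note = 12; dotted quarter = 12; quarter = 8.
Total: 8 + 1 + 1 + 12 + 12 + 12 + 8 = 54.
54 ÷ 24 = 2 complete bars with 6 left over.

2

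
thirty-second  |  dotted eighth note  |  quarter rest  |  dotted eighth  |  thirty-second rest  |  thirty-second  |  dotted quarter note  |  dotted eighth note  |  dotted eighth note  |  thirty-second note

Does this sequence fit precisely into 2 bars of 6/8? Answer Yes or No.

One bar of 6/8 = 24 thirty-second notes, so 2 bars = 48.
Convert each value to thirty-second notes: thirty-second = 1; dotted eighth note = 6; quarter rest = 8; dotted eighth = 6; thirty-second rest = 1; thirty-second = 1; dotted quarter note = 12; dotted eighth note = 6; dotted eighth note = 6; thirty-second note = 1.
Altogether 1 + 6 + 8 + 6 + 1 + 1 + 12 + 6 + 6 + 1 = 48.
48 equals 48, so the answer is Yes.

Yes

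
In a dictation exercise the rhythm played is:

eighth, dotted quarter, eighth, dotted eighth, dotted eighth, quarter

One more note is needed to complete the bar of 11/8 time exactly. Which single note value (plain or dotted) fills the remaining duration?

eighth note

The bar of 11/8 = 22 sixteenth notes.
Convert each value to sixteenth notes: eighth = 2; dotted quarter = 6; eighth = 2; dotted eighth = 3; dotted eighth = 3; quarter = 4.
Sum: 2 + 6 + 2 + 3 + 3 + 4 = 20.
Remaining: 22 − 20 = 2 sixteenth notes, which is a eighth note.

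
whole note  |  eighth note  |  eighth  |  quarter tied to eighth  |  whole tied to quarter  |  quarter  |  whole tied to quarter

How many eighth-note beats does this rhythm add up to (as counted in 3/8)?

35

One eighth-note beat = 2 sixteenth notes.
Convert each value to sixteenth notes: whole note = 16; eighth note = 2; eighth = 2; quarter tied to eighth (quarter + eighth) = 6; whole tied to quarter (whole + quarter) = 20; quarter = 4; whole tied to quarter (whole + quarter) = 20.
Sum: 16 + 2 + 2 + 6 + 20 + 4 + 20 = 70.
70 ÷ 2 = 35 beats.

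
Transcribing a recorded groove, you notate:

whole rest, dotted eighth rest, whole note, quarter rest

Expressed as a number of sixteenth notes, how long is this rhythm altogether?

Convert each value to sixteenth notes: whole rest = 16; dotted eighth rest = 3; whole note = 16; quarter rest = 4.
Total: 16 + 3 + 16 + 4 = 39 sixteenth notes.

39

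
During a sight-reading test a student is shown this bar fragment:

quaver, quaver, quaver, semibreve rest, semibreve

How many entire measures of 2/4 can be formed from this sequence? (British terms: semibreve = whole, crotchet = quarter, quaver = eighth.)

4

One bar of 2/4 = 4 eighth notes.
Convert each value to eighth notes: quaver = 1; quaver = 1; quaver = 1; semibreve rest = 8; semibreve = 8.
Altogether 1 + 1 + 1 + 8 + 8 = 19.
19 ÷ 4 = 4 complete bars with 3 left over.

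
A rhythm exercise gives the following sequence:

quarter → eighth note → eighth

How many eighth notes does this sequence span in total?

In eighth notes: quarter = 2; eighth note = 1; eighth = 1.
Sum: 2 + 1 + 1 = 4 eighth notes.

4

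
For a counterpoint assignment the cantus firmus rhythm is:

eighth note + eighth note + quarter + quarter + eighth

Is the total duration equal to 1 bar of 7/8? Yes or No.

One bar of 7/8 = 7 eighth notes.
Working in eighth notes: eighth note = 1; eighth note = 1; quarter = 2; quarter = 2; eighth = 1.
Adding: 1 + 1 + 2 + 2 + 1 = 7.
7 equals 7, so the answer is Yes.

Yes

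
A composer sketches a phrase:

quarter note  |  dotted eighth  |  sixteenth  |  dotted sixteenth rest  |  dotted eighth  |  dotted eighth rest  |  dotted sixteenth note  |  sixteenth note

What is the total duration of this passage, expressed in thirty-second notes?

Convert each value to thirty-second notes: quarter note = 8; dotted eighth = 6; sixteenth = 2; dotted sixteenth rest = 3; dotted eighth = 6; dotted eighth rest = 6; dotted sixteenth note = 3; sixteenth note = 2.
Altogether 8 + 6 + 2 + 3 + 6 + 6 + 3 + 2 = 36 thirty-second notes.

36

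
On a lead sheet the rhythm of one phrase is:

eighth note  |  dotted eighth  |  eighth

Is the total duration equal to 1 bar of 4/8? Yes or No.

No

One bar of 4/8 = 8 sixteenth notes.
Express everything in sixteenth notes: eighth note = 2; dotted eighth = 3; eighth = 2.
Altogether 2 + 3 + 2 = 7.
7 falls short of 8, so the answer is No.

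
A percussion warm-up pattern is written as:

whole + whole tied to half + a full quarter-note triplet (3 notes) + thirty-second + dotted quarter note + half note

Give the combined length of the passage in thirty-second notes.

Express everything in thirty-second notes: whole = 32; whole tied to half (whole + half) = 48; a full quarter-note triplet (3 notes) (three triplet quarters span one half) = 16; thirty-second = 1; dotted quarter note = 12; half note = 16.
Sum: 32 + 48 + 16 + 1 + 12 + 16 = 125 thirty-second notes.

125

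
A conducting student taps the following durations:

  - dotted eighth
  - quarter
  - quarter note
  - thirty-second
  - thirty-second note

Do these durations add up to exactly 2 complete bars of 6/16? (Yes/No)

One bar of 6/16 = 12 thirty-second notes, so 2 bars = 24.
Working in thirty-second notes: dotted eighth = 6; quarter = 8; quarter note = 8; thirty-second = 1; thirty-second note = 1.
Altogether 6 + 8 + 8 + 1 + 1 = 24.
24 equals 24, so the answer is Yes.

Yes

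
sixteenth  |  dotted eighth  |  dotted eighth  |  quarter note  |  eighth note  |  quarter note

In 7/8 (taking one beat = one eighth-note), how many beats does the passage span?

8.5

One eighth-note beat = 2 sixteenth notes.
In sixteenth notes: sixteenth = 1; dotted eighth = 3; dotted eighth = 3; quarter note = 4; eighth note = 2; quarter note = 4.
Altogether 1 + 3 + 3 + 4 + 2 + 4 = 17.
17 ÷ 2 = 8.5 beats.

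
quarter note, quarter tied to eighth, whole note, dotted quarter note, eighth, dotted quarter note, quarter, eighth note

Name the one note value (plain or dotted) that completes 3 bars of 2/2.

eighth note

3 bars of 2/2 = 24 eighth notes.
In eighth notes: quarter note = 2; quarter tied to eighth (quarter + eighth) = 3; whole note = 8; dotted quarter note = 3; eighth = 1; dotted quarter note = 3; quarter = 2; eighth note = 1.
Sum: 2 + 3 + 8 + 3 + 1 + 3 + 2 + 1 = 23.
Remaining: 24 − 23 = 1 eighth note, which is a eighth note.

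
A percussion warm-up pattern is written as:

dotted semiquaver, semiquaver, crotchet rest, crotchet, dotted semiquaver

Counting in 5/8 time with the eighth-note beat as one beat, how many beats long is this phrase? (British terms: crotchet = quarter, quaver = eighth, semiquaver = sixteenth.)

One eighth-note beat = 4 thirty-second notes.
Convert each value to thirty-second notes: dotted semiquaver = 3; semiquaver = 2; crotchet rest = 8; crotchet = 8; dotted semiquaver = 3.
Total: 3 + 2 + 8 + 8 + 3 = 24.
24 ÷ 4 = 6 beats.

6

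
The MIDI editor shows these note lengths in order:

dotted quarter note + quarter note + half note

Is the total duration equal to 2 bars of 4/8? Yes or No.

One bar of 4/8 = 4 eighth notes, so 2 bars = 8.
Each duration in eighth notes: dotted quarter note = 3; quarter note = 2; half note = 4.
Altogether 3 + 2 + 4 = 9.
9 exceeds 8, so the answer is No.

No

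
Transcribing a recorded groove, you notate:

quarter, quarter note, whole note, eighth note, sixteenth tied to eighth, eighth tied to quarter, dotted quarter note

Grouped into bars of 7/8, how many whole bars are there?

2

One bar of 7/8 = 14 sixteenth notes.
In sixteenth notes: quarter = 4; quarter note = 4; whole note = 16; eighth note = 2; sixteenth tied to eighth (sixteenth + eighth) = 3; eighth tied to quarter (eighth + quarter) = 6; dotted quarter note = 6.
Total: 4 + 4 + 16 + 2 + 3 + 6 + 6 = 41.
41 ÷ 14 = 2 complete bars with 13 left over.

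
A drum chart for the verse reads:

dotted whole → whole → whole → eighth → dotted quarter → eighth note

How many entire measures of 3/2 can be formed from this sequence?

One bar of 3/2 = 12 eighth notes.
Each duration in eighth notes: dotted whole = 12; whole = 8; whole = 8; eighth = 1; dotted quarter = 3; eighth note = 1.
Sum: 12 + 8 + 8 + 1 + 3 + 1 = 33.
33 ÷ 12 = 2 complete bars with 9 left over.

2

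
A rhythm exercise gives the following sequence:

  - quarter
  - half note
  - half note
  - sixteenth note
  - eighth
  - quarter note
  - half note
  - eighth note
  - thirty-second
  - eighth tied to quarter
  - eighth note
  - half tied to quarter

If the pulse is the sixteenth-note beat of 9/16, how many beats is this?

57.5

One sixteenth-note beat = 2 thirty-second notes.
Each duration in thirty-second notes: quarter = 8; half note = 16; half note = 16; sixteenth note = 2; eighth = 4; quarter note = 8; half note = 16; eighth note = 4; thirty-second = 1; eighth tied to quarter (eighth + quarter) = 12; eighth note = 4; half tied to quarter (half + quarter) = 24.
Adding: 8 + 16 + 16 + 2 + 4 + 8 + 16 + 4 + 1 + 12 + 4 + 24 = 115.
115 ÷ 2 = 57.5 beats.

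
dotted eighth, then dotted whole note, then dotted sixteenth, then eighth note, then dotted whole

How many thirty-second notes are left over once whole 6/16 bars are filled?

One bar of 6/16 = 12 thirty-second notes.
Working in thirty-second notes: dotted eighth = 6; dotted whole note = 48; dotted sixteenth = 3; eighth note = 4; dotted whole = 48.
Sum: 6 + 48 + 3 + 4 + 48 = 109.
109 ÷ 12 = 9 complete bars with 1 thirty-second note remaining.

1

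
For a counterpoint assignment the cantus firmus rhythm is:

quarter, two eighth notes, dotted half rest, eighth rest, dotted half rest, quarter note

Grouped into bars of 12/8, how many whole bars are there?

One bar of 12/8 = 12 eighth notes.
Each duration in eighth notes: quarter = 2; eighth note = 1; eighth note = 1; dotted half rest = 6; eighth rest = 1; dotted half rest = 6; quarter note = 2.
Total: 2 + 1 + 1 + 6 + 1 + 6 + 2 = 19.
19 ÷ 12 = 1 complete bar with 7 left over.

1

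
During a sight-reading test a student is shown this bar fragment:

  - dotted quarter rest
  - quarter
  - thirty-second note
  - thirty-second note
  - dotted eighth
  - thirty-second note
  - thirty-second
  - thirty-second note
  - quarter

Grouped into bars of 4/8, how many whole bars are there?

One bar of 4/8 = 16 thirty-second notes.
Each duration in thirty-second notes: dotted quarter rest = 12; quarter = 8; thirty-second note = 1; thirty-second note = 1; dotted eighth = 6; thirty-second note = 1; thirty-second = 1; thirty-second note = 1; quarter = 8.
Altogether 12 + 8 + 1 + 1 + 6 + 1 + 1 + 1 + 8 = 39.
39 ÷ 16 = 2 complete bars with 7 left over.

2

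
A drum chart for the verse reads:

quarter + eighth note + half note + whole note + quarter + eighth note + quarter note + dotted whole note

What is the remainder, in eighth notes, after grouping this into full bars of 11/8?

One bar of 11/8 = 11 eighth notes.
Each duration in eighth notes: quarter = 2; eighth note = 1; half note = 4; whole note = 8; quarter = 2; eighth note = 1; quarter note = 2; dotted whole note = 12.
Adding: 2 + 1 + 4 + 8 + 2 + 1 + 2 + 12 = 32.
32 ÷ 11 = 2 complete bars with 10 eighth notes remaining.

10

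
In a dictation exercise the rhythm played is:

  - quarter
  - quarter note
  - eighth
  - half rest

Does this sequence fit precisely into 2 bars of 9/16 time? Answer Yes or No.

Yes

One bar of 9/16 = 9 sixteenth notes, so 2 bars = 18.
In sixteenth notes: quarter = 4; quarter note = 4; eighth = 2; half rest = 8.
Sum: 4 + 4 + 2 + 8 = 18.
18 equals 18, so the answer is Yes.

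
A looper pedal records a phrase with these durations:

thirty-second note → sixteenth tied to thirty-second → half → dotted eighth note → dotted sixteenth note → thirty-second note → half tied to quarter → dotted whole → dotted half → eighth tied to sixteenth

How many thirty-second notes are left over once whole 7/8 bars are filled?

One bar of 7/8 = 28 thirty-second notes.
Express everything in thirty-second notes: thirty-second note = 1; sixteenth tied to thirty-second (sixteenth + thirty-second) = 3; half = 16; dotted eighth note = 6; dotted sixteenth note = 3; thirty-second note = 1; half tied to quarter (half + quarter) = 24; dotted whole = 48; dotted half = 24; eighth tied to sixteenth (eighth + sixteenth) = 6.
Total: 1 + 3 + 16 + 6 + 3 + 1 + 24 + 48 + 24 + 6 = 132.
132 ÷ 28 = 4 complete bars with 20 thirty-second notes remaining.

20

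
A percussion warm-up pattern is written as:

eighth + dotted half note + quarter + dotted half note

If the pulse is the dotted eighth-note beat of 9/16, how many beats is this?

10

One dotted eighth-note beat = 3 sixteenth notes.
Express everything in sixteenth notes: eighth = 2; dotted half note = 12; quarter = 4; dotted half note = 12.
Adding: 2 + 12 + 4 + 12 = 30.
30 ÷ 3 = 10 beats.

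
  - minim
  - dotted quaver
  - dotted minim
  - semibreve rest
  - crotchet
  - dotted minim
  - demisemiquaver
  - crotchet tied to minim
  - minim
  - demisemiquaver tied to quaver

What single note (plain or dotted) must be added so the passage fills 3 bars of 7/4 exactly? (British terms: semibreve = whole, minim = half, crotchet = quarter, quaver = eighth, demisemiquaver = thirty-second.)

3 bars of 7/4 = 168 thirty-second notes.
Convert each value to thirty-second notes: minim = 16; dotted quaver = 6; dotted minim = 24; semibreve rest = 32; crotchet = 8; dotted minim = 24; demisemiquaver = 1; crotchet tied to minim (crotchet + minim) = 24; minim = 16; demisemiquaver tied to quaver (demisemiquaver + quaver) = 5.
Adding: 16 + 6 + 24 + 32 + 8 + 24 + 1 + 24 + 16 + 5 = 156.
Remaining: 168 − 156 = 12 thirty-second notes, which is a dotted quarter note.

dotted quarter note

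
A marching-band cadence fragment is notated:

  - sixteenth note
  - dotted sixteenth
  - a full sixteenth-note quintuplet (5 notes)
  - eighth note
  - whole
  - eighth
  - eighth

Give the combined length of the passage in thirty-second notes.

Convert each value to thirty-second notes: sixteenth note = 2; dotted sixteenth = 3; a full sixteenth-note quintuplet (5 notes) (five quintuplet sixteenths span one quarter) = 8; eighth note = 4; whole = 32; eighth = 4; eighth = 4.
Altogether 2 + 3 + 8 + 4 + 32 + 4 + 4 = 57 thirty-second notes.

57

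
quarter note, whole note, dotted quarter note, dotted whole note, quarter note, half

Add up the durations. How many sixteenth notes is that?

Working in sixteenth notes: quarter note = 4; whole note = 16; dotted quarter note = 6; dotted whole note = 24; quarter note = 4; half = 8.
Altogether 4 + 16 + 6 + 24 + 4 + 8 = 62 sixteenth notes.

62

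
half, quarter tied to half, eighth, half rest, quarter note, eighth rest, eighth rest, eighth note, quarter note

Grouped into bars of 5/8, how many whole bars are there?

4

One bar of 5/8 = 5 eighth notes.
Convert each value to eighth notes: half = 4; quarter tied to half (quarter + half) = 6; eighth = 1; half rest = 4; quarter note = 2; eighth rest = 1; eighth rest = 1; eighth note = 1; quarter note = 2.
Adding: 4 + 6 + 1 + 4 + 2 + 1 + 1 + 1 + 2 = 22.
22 ÷ 5 = 4 complete bars with 2 left over.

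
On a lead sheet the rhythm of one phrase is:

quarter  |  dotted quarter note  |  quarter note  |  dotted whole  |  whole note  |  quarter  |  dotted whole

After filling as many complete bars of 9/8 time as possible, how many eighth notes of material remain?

One bar of 9/8 = 9 eighth notes.
Express everything in eighth notes: quarter = 2; dotted quarter note = 3; quarter note = 2; dotted whole = 12; whole note = 8; quarter = 2; dotted whole = 12.
Altogether 2 + 3 + 2 + 12 + 8 + 2 + 12 = 41.
41 ÷ 9 = 4 complete bars with 5 eighth notes remaining.

5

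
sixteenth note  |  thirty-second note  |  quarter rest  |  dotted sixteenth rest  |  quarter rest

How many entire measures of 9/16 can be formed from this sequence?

One bar of 9/16 = 18 thirty-second notes.
Express everything in thirty-second notes: sixteenth note = 2; thirty-second note = 1; quarter rest = 8; dotted sixteenth rest = 3; quarter rest = 8.
Sum: 2 + 1 + 8 + 3 + 8 = 22.
22 ÷ 18 = 1 complete bar with 4 left over.

1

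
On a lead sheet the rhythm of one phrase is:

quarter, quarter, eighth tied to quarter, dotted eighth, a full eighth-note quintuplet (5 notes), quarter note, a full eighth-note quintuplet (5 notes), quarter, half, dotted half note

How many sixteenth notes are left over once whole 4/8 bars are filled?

One bar of 4/8 = 8 sixteenth notes.
Express everything in sixteenth notes: quarter = 4; quarter = 4; eighth tied to quarter (eighth + quarter) = 6; dotted eighth = 3; a full eighth-note quintuplet (5 notes) (five quintuplet eighths span one half) = 8; quarter note = 4; a full eighth-note quintuplet (5 notes) (five quintuplet eighths span one half) = 8; quarter = 4; half = 8; dotted half note = 12.
Altogether 4 + 4 + 6 + 3 + 8 + 4 + 8 + 4 + 8 + 12 = 61.
61 ÷ 8 = 7 complete bars with 5 sixteenth notes remaining.

5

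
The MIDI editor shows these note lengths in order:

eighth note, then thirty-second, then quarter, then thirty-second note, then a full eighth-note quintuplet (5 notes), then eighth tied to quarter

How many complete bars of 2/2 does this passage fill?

1

One bar of 2/2 = 32 thirty-second notes.
Each duration in thirty-second notes: eighth note = 4; thirty-second = 1; quarter = 8; thirty-second note = 1; a full eighth-note quintuplet (5 notes) (five quintuplet eighths span one half) = 16; eighth tied to quarter (eighth + quarter) = 12.
Sum: 4 + 1 + 8 + 1 + 16 + 12 = 42.
42 ÷ 32 = 1 complete bar with 10 left over.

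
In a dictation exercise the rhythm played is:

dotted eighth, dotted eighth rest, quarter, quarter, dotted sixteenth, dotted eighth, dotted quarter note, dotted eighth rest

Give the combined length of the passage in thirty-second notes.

Working in thirty-second notes: dotted eighth = 6; dotted eighth rest = 6; quarter = 8; quarter = 8; dotted sixteenth = 3; dotted eighth = 6; dotted quarter note = 12; dotted eighth rest = 6.
Adding: 6 + 6 + 8 + 8 + 3 + 6 + 12 + 6 = 55 thirty-second notes.

55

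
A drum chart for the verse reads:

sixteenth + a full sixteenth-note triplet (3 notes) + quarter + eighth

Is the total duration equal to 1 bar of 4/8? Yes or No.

No

One bar of 4/8 = 8 sixteenth notes.
Each duration in sixteenth notes: sixteenth = 1; a full sixteenth-note triplet (3 notes) (three triplet sixteenths span one eighth) = 2; quarter = 4; eighth = 2.
Altogether 1 + 2 + 4 + 2 = 9.
9 exceeds 8, so the answer is No.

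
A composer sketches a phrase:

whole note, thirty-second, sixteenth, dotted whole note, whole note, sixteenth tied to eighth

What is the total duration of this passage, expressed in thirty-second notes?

121

Each duration in thirty-second notes: whole note = 32; thirty-second = 1; sixteenth = 2; dotted whole note = 48; whole note = 32; sixteenth tied to eighth (sixteenth + eighth) = 6.
Sum: 32 + 1 + 2 + 48 + 32 + 6 = 121 thirty-second notes.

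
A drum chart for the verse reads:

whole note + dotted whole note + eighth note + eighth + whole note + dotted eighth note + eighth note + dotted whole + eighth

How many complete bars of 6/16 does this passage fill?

15

One bar of 6/16 = 6 sixteenth notes.
In sixteenth notes: whole note = 16; dotted whole note = 24; eighth note = 2; eighth = 2; whole note = 16; dotted eighth note = 3; eighth note = 2; dotted whole = 24; eighth = 2.
Total: 16 + 24 + 2 + 2 + 16 + 3 + 2 + 24 + 2 = 91.
91 ÷ 6 = 15 complete bars with 1 left over.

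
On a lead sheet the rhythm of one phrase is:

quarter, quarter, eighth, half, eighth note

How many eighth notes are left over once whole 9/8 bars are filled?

1

One bar of 9/8 = 9 eighth notes.
Convert each value to eighth notes: quarter = 2; quarter = 2; eighth = 1; half = 4; eighth note = 1.
Altogether 2 + 2 + 1 + 4 + 1 = 10.
10 ÷ 9 = 1 complete bar with 1 eighth note remaining.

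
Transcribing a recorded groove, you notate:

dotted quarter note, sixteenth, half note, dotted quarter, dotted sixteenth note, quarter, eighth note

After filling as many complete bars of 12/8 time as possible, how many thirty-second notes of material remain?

9

One bar of 12/8 = 48 thirty-second notes.
Working in thirty-second notes: dotted quarter note = 12; sixteenth = 2; half note = 16; dotted quarter = 12; dotted sixteenth note = 3; quarter = 8; eighth note = 4.
Adding: 12 + 2 + 16 + 12 + 3 + 8 + 4 = 57.
57 ÷ 48 = 1 complete bar with 9 thirty-second notes remaining.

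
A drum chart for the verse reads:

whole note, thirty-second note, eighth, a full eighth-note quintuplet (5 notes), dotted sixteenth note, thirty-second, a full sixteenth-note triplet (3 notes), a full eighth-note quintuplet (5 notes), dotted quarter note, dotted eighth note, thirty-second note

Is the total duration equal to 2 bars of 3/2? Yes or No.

One bar of 3/2 = 48 thirty-second notes, so 2 bars = 96.
Express everything in thirty-second notes: whole note = 32; thirty-second note = 1; eighth = 4; a full eighth-note quintuplet (5 notes) (five quintuplet eighths span one half) = 16; dotted sixteenth note = 3; thirty-second = 1; a full sixteenth-note triplet (3 notes) (three triplet sixteenths span one eighth) = 4; a full eighth-note quintuplet (5 notes) (five quintuplet eighths span one half) = 16; dotted quarter note = 12; dotted eighth note = 6; thirty-second note = 1.
Altogether 32 + 1 + 4 + 16 + 3 + 1 + 4 + 16 + 12 + 6 + 1 = 96.
96 equals 96, so the answer is Yes.

Yes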